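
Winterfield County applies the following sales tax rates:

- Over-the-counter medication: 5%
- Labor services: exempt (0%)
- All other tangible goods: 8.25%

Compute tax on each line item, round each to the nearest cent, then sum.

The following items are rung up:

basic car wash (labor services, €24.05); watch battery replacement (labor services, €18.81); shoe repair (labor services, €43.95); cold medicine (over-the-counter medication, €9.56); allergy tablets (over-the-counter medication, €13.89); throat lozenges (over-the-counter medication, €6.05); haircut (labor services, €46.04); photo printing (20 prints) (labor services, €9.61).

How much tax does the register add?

Basic car wash €24.05: labor services → 0% → €0.00
Watch battery replacement €18.81: labor services → 0% → €0.00
Shoe repair €43.95: labor services → 0% → €0.00
Cold medicine €9.56: over-the-counter medication → 5% → €0.48
Allergy tablets €13.89: over-the-counter medication → 5% → €0.69
Throat lozenges €6.05: over-the-counter medication → 5% → €0.30
Haircut €46.04: labor services → 0% → €0.00
Photo printing (20 prints) €9.61: labor services → 0% → €0.00
Total tax = €0.48 + €0.69 + €0.30 = €1.47

€1.47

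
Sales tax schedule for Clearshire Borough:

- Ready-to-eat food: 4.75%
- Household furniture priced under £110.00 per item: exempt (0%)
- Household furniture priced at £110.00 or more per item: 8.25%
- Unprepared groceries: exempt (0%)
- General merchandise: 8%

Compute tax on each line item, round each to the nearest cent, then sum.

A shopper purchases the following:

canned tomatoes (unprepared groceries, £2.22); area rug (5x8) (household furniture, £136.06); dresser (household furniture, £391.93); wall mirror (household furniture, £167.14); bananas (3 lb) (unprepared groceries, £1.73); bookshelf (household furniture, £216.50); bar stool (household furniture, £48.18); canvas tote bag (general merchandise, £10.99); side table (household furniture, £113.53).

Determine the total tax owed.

£85.45

Canned tomatoes £2.22: unprepared groceries → 0% → £0.00
Area rug (5x8) £136.06: household furniture, £110.00 or more → 8.25% → £11.22
Dresser £391.93: household furniture, £110.00 or more → 8.25% → £32.33
Wall mirror £167.14: household furniture, £110.00 or more → 8.25% → £13.79
Bananas (3 lb) £1.73: unprepared groceries → 0% → £0.00
Bookshelf £216.50: household furniture, £110.00 or more → 8.25% → £17.86
Bar stool £48.18: household furniture, under £110.00 → 0% → £0.00
Canvas tote bag £10.99: general merchandise → 8% → £0.88
Side table £113.53: household furniture, £110.00 or more → 8.25% → £9.37
Total tax = £11.22 + £32.33 + £13.79 + £17.86 + £0.88 + £9.37 = £85.45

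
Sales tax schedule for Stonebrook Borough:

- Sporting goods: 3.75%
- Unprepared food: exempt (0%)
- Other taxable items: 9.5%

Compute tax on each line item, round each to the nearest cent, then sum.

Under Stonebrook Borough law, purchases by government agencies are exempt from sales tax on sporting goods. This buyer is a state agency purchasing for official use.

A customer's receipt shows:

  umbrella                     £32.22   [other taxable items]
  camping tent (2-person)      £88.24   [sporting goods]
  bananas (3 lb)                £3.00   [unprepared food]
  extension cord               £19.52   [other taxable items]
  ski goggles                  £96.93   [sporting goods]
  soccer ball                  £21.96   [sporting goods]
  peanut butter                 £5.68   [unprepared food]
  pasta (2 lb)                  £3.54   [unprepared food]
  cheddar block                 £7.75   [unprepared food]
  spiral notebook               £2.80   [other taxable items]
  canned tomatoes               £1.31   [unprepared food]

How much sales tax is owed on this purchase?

£5.18

Umbrella £32.22: other taxable items → 9.5% → £3.06
Camping tent (2-person) £88.24: sporting goods, buyer-exempt → 0% → £0.00
Bananas (3 lb) £3.00: unprepared food → 0% → £0.00
Extension cord £19.52: other taxable items → 9.5% → £1.85
Ski goggles £96.93: sporting goods, buyer-exempt → 0% → £0.00
Soccer ball £21.96: sporting goods, buyer-exempt → 0% → £0.00
Peanut butter £5.68: unprepared food → 0% → £0.00
Pasta (2 lb) £3.54: unprepared food → 0% → £0.00
Cheddar block £7.75: unprepared food → 0% → £0.00
Spiral notebook £2.80: other taxable items → 9.5% → £0.27
Canned tomatoes £1.31: unprepared food → 0% → £0.00
Total tax = £3.06 + £1.85 + £0.27 = £5.18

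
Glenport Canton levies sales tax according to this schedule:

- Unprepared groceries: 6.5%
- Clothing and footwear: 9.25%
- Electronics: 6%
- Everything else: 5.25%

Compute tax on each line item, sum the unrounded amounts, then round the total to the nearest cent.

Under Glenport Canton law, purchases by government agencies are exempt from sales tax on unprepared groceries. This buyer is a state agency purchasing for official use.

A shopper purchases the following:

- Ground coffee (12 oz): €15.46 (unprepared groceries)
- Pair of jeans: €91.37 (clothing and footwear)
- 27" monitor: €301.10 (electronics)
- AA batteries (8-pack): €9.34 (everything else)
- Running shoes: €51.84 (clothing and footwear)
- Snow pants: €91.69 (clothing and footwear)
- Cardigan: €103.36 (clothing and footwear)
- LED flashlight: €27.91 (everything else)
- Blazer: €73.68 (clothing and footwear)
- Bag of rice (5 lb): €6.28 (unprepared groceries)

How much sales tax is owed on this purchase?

Ground coffee (12 oz) €15.46: unprepared groceries, buyer-exempt → 0% → €0.00
Pair of jeans €91.37: clothing and footwear → 9.25% → €8.451725
27" monitor €301.10: electronics → 6% → €18.066
AA batteries (8-pack) €9.34: everything else → 5.25% → €0.49035
Running shoes €51.84: clothing and footwear → 9.25% → €4.7952
Snow pants €91.69: clothing and footwear → 9.25% → €8.481325
Cardigan €103.36: clothing and footwear → 9.25% → €9.5608
LED flashlight €27.91: everything else → 5.25% → €1.465275
Blazer €73.68: clothing and footwear → 9.25% → €6.8154
Bag of rice (5 lb) €6.28: unprepared groceries, buyer-exempt → 0% → €0.00
Unrounded tax sum = €58.126075 → €58.13

€58.13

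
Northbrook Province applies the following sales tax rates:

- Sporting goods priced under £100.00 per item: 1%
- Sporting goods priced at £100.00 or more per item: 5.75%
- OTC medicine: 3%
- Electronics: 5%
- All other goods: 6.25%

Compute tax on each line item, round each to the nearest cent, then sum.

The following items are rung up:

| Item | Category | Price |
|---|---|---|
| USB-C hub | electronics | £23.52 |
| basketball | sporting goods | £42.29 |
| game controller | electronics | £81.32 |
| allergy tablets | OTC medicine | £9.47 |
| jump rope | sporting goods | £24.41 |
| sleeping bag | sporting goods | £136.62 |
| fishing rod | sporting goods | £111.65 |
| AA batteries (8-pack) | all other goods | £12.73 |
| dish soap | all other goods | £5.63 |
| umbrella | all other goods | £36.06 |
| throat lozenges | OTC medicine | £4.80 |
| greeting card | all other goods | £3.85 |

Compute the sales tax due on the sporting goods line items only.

£14.94

Basketball £42.29: sporting goods, under £100.00 → 1% → £0.42
Jump rope £24.41: sporting goods, under £100.00 → 1% → £0.24
Sleeping bag £136.62: sporting goods, £100.00 or more → 5.75% → £7.86
Fishing rod £111.65: sporting goods, £100.00 or more → 5.75% → £6.42
Tax on sporting goods = £0.42 + £0.24 + £7.86 + £6.42 = £14.94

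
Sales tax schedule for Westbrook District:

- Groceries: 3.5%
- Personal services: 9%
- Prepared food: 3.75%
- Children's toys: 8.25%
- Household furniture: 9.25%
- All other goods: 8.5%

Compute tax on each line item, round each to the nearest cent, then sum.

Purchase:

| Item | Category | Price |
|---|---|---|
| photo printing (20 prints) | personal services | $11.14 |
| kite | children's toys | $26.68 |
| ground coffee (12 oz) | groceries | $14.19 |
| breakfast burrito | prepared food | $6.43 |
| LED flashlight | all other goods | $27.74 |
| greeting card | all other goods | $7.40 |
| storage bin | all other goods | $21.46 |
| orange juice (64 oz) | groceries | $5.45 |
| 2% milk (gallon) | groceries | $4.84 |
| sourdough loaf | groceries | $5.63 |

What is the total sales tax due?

Photo printing (20 prints) $11.14: personal services → 9% → $1.00
Kite $26.68: children's toys → 8.25% → $2.20
Ground coffee (12 oz) $14.19: groceries → 3.5% → $0.50
Breakfast burrito $6.43: prepared food → 3.75% → $0.24
LED flashlight $27.74: all other goods → 8.5% → $2.36
Greeting card $7.40: all other goods → 8.5% → $0.63
Storage bin $21.46: all other goods → 8.5% → $1.82
Orange juice (64 oz) $5.45: groceries → 3.5% → $0.19
2% milk (gallon) $4.84: groceries → 3.5% → $0.17
Sourdough loaf $5.63: groceries → 3.5% → $0.20
Total tax = $1.00 + $2.20 + $0.50 + $0.24 + $2.36 + $0.63 + $1.82 + $0.19 + $0.17 + $0.20 = $9.31

$9.31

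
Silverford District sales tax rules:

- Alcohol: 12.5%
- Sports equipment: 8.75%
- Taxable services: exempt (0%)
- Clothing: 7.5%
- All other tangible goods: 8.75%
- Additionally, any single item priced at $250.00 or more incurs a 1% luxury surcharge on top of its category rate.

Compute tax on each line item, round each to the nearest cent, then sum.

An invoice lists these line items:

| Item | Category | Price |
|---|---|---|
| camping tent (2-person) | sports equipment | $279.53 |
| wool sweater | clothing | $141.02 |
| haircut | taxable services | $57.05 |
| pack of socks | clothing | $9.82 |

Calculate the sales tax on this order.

Camping tent (2-person) $279.53: sports equipment → 8.75% + 1% surcharge = 9.75% → $27.25
Wool sweater $141.02: clothing → 7.5% → $10.58
Haircut $57.05: taxable services → 0% → $0.00
Pack of socks $9.82: clothing → 7.5% → $0.74
Total tax = $27.25 + $10.58 + $0.74 = $38.57

$38.57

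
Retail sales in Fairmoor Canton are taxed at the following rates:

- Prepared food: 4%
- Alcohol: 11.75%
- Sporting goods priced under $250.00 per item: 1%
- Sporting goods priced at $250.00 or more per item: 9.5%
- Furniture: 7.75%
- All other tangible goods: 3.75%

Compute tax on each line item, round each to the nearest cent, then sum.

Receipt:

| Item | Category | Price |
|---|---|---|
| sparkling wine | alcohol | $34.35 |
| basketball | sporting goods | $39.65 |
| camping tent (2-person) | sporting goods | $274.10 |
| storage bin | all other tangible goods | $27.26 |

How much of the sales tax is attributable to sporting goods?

Basketball $39.65: sporting goods, under $250.00 → 1% → $0.40
Camping tent (2-person) $274.10: sporting goods, $250.00 or more → 9.5% → $26.04
Tax on sporting goods = $0.40 + $26.04 = $26.44

$26.44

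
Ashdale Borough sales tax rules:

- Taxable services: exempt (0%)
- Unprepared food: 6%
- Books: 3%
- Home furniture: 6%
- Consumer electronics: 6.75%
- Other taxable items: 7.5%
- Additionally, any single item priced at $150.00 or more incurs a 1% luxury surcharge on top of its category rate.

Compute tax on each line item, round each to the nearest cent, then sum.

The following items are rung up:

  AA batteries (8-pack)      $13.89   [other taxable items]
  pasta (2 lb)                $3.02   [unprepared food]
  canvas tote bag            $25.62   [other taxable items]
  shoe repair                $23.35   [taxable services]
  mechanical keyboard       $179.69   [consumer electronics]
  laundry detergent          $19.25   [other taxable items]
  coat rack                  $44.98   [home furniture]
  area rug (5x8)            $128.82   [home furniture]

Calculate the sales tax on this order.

$28.94

AA batteries (8-pack) $13.89: other taxable items → 7.5% → $1.04
Pasta (2 lb) $3.02: unprepared food → 6% → $0.18
Canvas tote bag $25.62: other taxable items → 7.5% → $1.92
Shoe repair $23.35: taxable services → 0% → $0.00
Mechanical keyboard $179.69: consumer electronics → 6.75% + 1% surcharge = 7.75% → $13.93
Laundry detergent $19.25: other taxable items → 7.5% → $1.44
Coat rack $44.98: home furniture → 6% → $2.70
Area rug (5x8) $128.82: home furniture → 6% → $7.73
Total tax = $1.04 + $0.18 + $1.92 + $13.93 + $1.44 + $2.70 + $7.73 = $28.94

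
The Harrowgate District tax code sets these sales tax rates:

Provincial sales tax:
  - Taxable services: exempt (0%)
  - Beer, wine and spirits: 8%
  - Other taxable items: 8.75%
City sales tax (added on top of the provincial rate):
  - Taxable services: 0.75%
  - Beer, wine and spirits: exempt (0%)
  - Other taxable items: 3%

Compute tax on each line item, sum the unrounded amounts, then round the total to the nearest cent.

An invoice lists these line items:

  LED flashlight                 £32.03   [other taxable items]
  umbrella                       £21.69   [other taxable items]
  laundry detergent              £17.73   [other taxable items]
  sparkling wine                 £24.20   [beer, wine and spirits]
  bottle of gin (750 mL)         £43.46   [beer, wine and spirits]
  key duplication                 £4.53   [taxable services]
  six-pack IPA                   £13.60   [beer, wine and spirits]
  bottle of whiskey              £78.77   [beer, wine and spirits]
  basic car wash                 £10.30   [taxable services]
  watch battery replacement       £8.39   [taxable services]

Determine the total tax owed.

£21.37

LED flashlight £32.03: other taxable items → 8.75% + 3% city = 11.75% → £3.763525
Umbrella £21.69: other taxable items → 8.75% + 3% city = 11.75% → £2.548575
Laundry detergent £17.73: other taxable items → 8.75% + 3% city = 11.75% → £2.083275
Sparkling wine £24.20: beer, wine and spirits → 8% + 0% city = 8% → £1.936
Bottle of gin (750 mL) £43.46: beer, wine and spirits → 8% + 0% city = 8% → £3.4768
Key duplication £4.53: taxable services → 0% + 0.75% city = 0.75% → £0.033975
Six-pack IPA £13.60: beer, wine and spirits → 8% + 0% city = 8% → £1.088
Bottle of whiskey £78.77: beer, wine and spirits → 8% + 0% city = 8% → £6.3016
Basic car wash £10.30: taxable services → 0% + 0.75% city = 0.75% → £0.07725
Watch battery replacement £8.39: taxable services → 0% + 0.75% city = 0.75% → £0.062925
Unrounded tax sum = £21.371925 → £21.37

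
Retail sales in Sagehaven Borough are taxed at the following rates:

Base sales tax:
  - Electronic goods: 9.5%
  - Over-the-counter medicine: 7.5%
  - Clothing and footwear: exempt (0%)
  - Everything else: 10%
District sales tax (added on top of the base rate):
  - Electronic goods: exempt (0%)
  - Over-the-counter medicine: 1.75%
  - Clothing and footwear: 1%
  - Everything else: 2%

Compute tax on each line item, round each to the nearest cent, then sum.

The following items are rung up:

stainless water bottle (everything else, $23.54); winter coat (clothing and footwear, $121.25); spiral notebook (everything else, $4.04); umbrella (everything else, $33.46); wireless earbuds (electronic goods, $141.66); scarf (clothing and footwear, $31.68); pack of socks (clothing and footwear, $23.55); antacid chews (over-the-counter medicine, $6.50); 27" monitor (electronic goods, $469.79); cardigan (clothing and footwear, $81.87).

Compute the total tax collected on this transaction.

Stainless water bottle $23.54: everything else → 10% + 2% district = 12% → $2.82
Winter coat $121.25: clothing and footwear → 0% + 1% district = 1% → $1.21
Spiral notebook $4.04: everything else → 10% + 2% district = 12% → $0.48
Umbrella $33.46: everything else → 10% + 2% district = 12% → $4.02
Wireless earbuds $141.66: electronic goods → 9.5% + 0% district = 9.5% → $13.46
Scarf $31.68: clothing and footwear → 0% + 1% district = 1% → $0.32
Pack of socks $23.55: clothing and footwear → 0% + 1% district = 1% → $0.24
Antacid chews $6.50: over-the-counter medicine → 7.5% + 1.75% district = 9.25% → $0.60
27" monitor $469.79: electronic goods → 9.5% + 0% district = 9.5% → $44.63
Cardigan $81.87: clothing and footwear → 0% + 1% district = 1% → $0.82
Total tax = $2.82 + $1.21 + $0.48 + $4.02 + $13.46 + $0.32 + $0.24 + $0.60 + $44.63 + $0.82 = $68.60

$68.60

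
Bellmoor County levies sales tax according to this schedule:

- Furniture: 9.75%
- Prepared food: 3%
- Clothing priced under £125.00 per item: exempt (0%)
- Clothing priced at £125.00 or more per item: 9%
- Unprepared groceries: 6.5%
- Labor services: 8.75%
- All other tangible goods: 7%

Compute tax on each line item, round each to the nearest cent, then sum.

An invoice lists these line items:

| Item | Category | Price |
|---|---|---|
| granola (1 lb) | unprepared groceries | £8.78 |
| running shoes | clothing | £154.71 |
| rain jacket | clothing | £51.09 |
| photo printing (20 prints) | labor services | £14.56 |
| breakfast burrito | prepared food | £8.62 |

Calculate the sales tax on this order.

Granola (1 lb) £8.78: unprepared groceries → 6.5% → £0.57
Running shoes £154.71: clothing, £125.00 or more → 9% → £13.92
Rain jacket £51.09: clothing, under £125.00 → 0% → £0.00
Photo printing (20 prints) £14.56: labor services → 8.75% → £1.27
Breakfast burrito £8.62: prepared food → 3% → £0.26
Total tax = £0.57 + £13.92 + £1.27 + £0.26 = £16.02

£16.02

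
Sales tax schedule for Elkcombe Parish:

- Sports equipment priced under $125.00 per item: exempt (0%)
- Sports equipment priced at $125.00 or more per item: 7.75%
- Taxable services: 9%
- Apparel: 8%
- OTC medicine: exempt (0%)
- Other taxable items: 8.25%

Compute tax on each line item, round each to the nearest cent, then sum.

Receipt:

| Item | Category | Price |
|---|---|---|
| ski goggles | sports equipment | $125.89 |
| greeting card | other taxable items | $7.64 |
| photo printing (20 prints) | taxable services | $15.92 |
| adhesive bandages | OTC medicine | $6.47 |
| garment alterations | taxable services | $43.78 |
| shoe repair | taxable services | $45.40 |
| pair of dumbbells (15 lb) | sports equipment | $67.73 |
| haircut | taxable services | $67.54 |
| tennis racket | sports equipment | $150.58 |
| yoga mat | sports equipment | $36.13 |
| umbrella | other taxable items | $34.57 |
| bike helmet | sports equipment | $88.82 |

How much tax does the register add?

$40.45

Ski goggles $125.89: sports equipment, $125.00 or more → 7.75% → $9.76
Greeting card $7.64: other taxable items → 8.25% → $0.63
Photo printing (20 prints) $15.92: taxable services → 9% → $1.43
Adhesive bandages $6.47: OTC medicine → 0% → $0.00
Garment alterations $43.78: taxable services → 9% → $3.94
Shoe repair $45.40: taxable services → 9% → $4.09
Pair of dumbbells (15 lb) $67.73: sports equipment, under $125.00 → 0% → $0.00
Haircut $67.54: taxable services → 9% → $6.08
Tennis racket $150.58: sports equipment, $125.00 or more → 7.75% → $11.67
Yoga mat $36.13: sports equipment, under $125.00 → 0% → $0.00
Umbrella $34.57: other taxable items → 8.25% → $2.85
Bike helmet $88.82: sports equipment, under $125.00 → 0% → $0.00
Total tax = $9.76 + $0.63 + $1.43 + $3.94 + $4.09 + $6.08 + $11.67 + $2.85 = $40.45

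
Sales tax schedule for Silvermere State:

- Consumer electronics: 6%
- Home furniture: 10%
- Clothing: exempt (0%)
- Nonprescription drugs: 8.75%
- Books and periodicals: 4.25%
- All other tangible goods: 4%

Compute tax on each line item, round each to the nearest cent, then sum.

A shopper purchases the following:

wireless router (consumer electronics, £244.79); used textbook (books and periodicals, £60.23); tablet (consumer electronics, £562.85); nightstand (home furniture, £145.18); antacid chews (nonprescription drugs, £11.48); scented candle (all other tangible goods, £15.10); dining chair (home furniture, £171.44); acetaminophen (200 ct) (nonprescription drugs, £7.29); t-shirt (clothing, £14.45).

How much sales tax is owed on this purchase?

Wireless router £244.79: consumer electronics → 6% → £14.69
Used textbook £60.23: books and periodicals → 4.25% → £2.56
Tablet £562.85: consumer electronics → 6% → £33.77
Nightstand £145.18: home furniture → 10% → £14.52
Antacid chews £11.48: nonprescription drugs → 8.75% → £1.00
Scented candle £15.10: all other tangible goods → 4% → £0.60
Dining chair £171.44: home furniture → 10% → £17.14
Acetaminophen (200 ct) £7.29: nonprescription drugs → 8.75% → £0.64
T-shirt £14.45: clothing → 0% → £0.00
Total tax = £14.69 + £2.56 + £33.77 + £14.52 + £1.00 + £0.60 + £17.14 + £0.64 = £84.92

£84.92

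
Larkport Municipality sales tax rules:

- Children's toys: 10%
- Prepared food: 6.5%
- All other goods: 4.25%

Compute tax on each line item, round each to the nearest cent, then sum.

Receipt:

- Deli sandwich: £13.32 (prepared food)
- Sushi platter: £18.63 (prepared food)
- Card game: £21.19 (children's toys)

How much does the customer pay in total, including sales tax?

Deli sandwich £13.32: prepared food → 6.5% → £0.87
Sushi platter £18.63: prepared food → 6.5% → £1.21
Card game £21.19: children's toys → 10% → £2.12
Subtotal = £53.14; tax = £4.20; total due = £57.34

£57.34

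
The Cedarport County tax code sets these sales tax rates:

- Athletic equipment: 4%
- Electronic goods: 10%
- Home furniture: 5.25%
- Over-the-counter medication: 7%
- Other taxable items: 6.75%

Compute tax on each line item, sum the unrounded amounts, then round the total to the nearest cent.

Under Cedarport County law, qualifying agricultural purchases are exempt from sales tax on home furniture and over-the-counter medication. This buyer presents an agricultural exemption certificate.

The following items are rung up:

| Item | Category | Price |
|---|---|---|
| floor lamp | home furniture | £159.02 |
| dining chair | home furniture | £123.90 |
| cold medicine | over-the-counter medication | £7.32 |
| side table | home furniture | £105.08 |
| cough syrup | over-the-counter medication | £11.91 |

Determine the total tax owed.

£0.00

Floor lamp £159.02: home furniture, buyer-exempt → 0% → £0.00
Dining chair £123.90: home furniture, buyer-exempt → 0% → £0.00
Cold medicine £7.32: over-the-counter medication, buyer-exempt → 0% → £0.00
Side table £105.08: home furniture, buyer-exempt → 0% → £0.00
Cough syrup £11.91: over-the-counter medication, buyer-exempt → 0% → £0.00
Unrounded tax sum = £0.00 → £0.00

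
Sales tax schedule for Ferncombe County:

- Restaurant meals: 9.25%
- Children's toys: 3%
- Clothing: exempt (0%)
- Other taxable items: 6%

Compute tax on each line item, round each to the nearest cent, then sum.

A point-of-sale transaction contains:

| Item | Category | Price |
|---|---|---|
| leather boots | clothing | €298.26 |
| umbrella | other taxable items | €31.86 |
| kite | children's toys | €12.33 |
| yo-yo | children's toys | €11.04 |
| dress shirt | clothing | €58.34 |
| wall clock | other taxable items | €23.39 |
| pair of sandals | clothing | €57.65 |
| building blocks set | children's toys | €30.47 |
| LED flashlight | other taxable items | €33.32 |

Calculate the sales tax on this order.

Leather boots €298.26: clothing → 0% → €0.00
Umbrella €31.86: other taxable items → 6% → €1.91
Kite €12.33: children's toys → 3% → €0.37
Yo-yo €11.04: children's toys → 3% → €0.33
Dress shirt €58.34: clothing → 0% → €0.00
Wall clock €23.39: other taxable items → 6% → €1.40
Pair of sandals €57.65: clothing → 0% → €0.00
Building blocks set €30.47: children's toys → 3% → €0.91
LED flashlight €33.32: other taxable items → 6% → €2.00
Total tax = €1.91 + €0.37 + €0.33 + €1.40 + €0.91 + €2.00 = €6.92

€6.92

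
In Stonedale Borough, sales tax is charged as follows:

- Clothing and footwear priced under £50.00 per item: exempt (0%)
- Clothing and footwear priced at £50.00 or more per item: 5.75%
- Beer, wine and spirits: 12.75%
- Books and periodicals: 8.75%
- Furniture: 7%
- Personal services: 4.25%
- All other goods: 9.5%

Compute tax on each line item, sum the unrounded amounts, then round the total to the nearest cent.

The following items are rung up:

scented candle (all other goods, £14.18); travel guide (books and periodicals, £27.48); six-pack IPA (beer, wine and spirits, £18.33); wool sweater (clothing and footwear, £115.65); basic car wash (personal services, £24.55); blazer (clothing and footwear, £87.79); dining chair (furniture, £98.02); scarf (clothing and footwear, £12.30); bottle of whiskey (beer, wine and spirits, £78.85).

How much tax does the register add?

£35.74

Scented candle £14.18: all other goods → 9.5% → £1.3471
Travel guide £27.48: books and periodicals → 8.75% → £2.4045
Six-pack IPA £18.33: beer, wine and spirits → 12.75% → £2.337075
Wool sweater £115.65: clothing and footwear, £50.00 or more → 5.75% → £6.649875
Basic car wash £24.55: personal services → 4.25% → £1.043375
Blazer £87.79: clothing and footwear, £50.00 or more → 5.75% → £5.047925
Dining chair £98.02: furniture → 7% → £6.8614
Scarf £12.30: clothing and footwear, under £50.00 → 0% → £0.00
Bottle of whiskey £78.85: beer, wine and spirits → 12.75% → £10.053375
Unrounded tax sum = £35.744625 → £35.74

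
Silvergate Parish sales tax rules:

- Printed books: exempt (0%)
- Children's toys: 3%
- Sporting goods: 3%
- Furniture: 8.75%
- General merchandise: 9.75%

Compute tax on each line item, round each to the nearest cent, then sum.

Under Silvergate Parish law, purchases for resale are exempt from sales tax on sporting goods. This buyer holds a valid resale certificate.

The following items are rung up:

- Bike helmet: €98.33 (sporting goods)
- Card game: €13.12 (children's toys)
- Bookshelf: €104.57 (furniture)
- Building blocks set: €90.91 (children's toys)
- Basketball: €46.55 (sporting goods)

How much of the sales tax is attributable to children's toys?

€3.12

Card game €13.12: children's toys → 3% → €0.39
Building blocks set €90.91: children's toys → 3% → €2.73
Tax on children's toys = €0.39 + €2.73 = €3.12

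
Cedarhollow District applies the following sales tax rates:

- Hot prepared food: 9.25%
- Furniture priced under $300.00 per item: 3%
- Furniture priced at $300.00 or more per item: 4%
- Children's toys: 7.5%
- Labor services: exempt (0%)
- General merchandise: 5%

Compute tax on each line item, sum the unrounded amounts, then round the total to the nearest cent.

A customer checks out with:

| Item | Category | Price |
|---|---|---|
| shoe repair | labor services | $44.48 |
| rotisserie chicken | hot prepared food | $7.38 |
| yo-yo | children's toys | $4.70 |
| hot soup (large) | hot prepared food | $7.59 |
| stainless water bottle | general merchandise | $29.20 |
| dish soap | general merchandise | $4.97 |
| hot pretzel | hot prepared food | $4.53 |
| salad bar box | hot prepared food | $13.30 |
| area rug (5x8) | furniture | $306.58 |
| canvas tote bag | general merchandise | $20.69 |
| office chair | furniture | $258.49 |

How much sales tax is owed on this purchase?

$26.15

Shoe repair $44.48: labor services → 0% → $0.00
Rotisserie chicken $7.38: hot prepared food → 9.25% → $0.68265
Yo-yo $4.70: children's toys → 7.5% → $0.3525
Hot soup (large) $7.59: hot prepared food → 9.25% → $0.702075
Stainless water bottle $29.20: general merchandise → 5% → $1.46
Dish soap $4.97: general merchandise → 5% → $0.2485
Hot pretzel $4.53: hot prepared food → 9.25% → $0.419025
Salad bar box $13.30: hot prepared food → 9.25% → $1.23025
Area rug (5x8) $306.58: furniture, $300.00 or more → 4% → $12.2632
Canvas tote bag $20.69: general merchandise → 5% → $1.0345
Office chair $258.49: furniture, under $300.00 → 3% → $7.7547
Unrounded tax sum = $26.1474 → $26.15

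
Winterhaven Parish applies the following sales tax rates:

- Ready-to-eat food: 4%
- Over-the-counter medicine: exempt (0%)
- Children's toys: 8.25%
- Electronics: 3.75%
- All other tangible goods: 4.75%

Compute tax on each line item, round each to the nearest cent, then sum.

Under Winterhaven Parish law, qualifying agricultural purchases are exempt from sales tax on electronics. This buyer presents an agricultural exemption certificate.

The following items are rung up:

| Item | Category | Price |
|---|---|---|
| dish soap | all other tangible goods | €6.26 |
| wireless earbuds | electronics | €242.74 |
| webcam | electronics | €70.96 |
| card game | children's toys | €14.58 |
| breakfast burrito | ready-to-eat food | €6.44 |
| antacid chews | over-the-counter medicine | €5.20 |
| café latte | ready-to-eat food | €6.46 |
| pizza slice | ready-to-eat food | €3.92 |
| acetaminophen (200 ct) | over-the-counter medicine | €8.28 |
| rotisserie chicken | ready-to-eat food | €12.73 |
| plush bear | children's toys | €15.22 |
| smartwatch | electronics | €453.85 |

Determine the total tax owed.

Dish soap €6.26: all other tangible goods → 4.75% → €0.30
Wireless earbuds €242.74: electronics, buyer-exempt → 0% → €0.00
Webcam €70.96: electronics, buyer-exempt → 0% → €0.00
Card game €14.58: children's toys → 8.25% → €1.20
Breakfast burrito €6.44: ready-to-eat food → 4% → €0.26
Antacid chews €5.20: over-the-counter medicine → 0% → €0.00
Café latte €6.46: ready-to-eat food → 4% → €0.26
Pizza slice €3.92: ready-to-eat food → 4% → €0.16
Acetaminophen (200 ct) €8.28: over-the-counter medicine → 0% → €0.00
Rotisserie chicken €12.73: ready-to-eat food → 4% → €0.51
Plush bear €15.22: children's toys → 8.25% → €1.26
Smartwatch €453.85: electronics, buyer-exempt → 0% → €0.00
Total tax = €0.30 + €1.20 + €0.26 + €0.26 + €0.16 + €0.51 + €1.26 = €3.95

€3.95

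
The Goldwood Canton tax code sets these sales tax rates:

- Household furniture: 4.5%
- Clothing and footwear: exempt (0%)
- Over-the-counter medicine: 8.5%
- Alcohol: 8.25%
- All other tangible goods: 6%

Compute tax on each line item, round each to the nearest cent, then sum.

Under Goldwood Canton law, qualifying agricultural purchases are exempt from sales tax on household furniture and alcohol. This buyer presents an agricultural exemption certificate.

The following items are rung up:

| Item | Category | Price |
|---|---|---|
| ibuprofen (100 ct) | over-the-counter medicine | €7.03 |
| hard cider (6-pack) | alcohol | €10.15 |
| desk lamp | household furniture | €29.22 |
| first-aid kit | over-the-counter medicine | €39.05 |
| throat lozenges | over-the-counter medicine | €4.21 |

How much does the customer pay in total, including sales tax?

Ibuprofen (100 ct) €7.03: over-the-counter medicine → 8.5% → €0.60
Hard cider (6-pack) €10.15: alcohol, buyer-exempt → 0% → €0.00
Desk lamp €29.22: household furniture, buyer-exempt → 0% → €0.00
First-aid kit €39.05: over-the-counter medicine → 8.5% → €3.32
Throat lozenges €4.21: over-the-counter medicine → 8.5% → €0.36
Subtotal = €89.66; tax = €4.28; total due = €93.94

€93.94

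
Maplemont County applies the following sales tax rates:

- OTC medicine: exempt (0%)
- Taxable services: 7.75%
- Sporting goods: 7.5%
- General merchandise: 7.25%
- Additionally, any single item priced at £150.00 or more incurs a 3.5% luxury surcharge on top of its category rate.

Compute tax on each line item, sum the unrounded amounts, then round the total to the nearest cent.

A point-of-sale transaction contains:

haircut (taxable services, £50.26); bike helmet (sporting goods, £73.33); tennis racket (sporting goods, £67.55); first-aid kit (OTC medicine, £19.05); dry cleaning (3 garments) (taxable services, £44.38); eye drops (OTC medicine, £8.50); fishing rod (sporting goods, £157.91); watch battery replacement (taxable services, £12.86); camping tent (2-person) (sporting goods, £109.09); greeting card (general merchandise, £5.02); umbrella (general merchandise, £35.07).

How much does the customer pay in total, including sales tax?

£630.38

Haircut £50.26: taxable services → 7.75% → £3.89515
Bike helmet £73.33: sporting goods → 7.5% → £5.49975
Tennis racket £67.55: sporting goods → 7.5% → £5.06625
First-aid kit £19.05: OTC medicine → 0% → £0.00
Dry cleaning (3 garments) £44.38: taxable services → 7.75% → £3.43945
Eye drops £8.50: OTC medicine → 0% → £0.00
Fishing rod £157.91: sporting goods → 7.5% + 3.5% surcharge = 11% → £17.3701
Watch battery replacement £12.86: taxable services → 7.75% → £0.99665
Camping tent (2-person) £109.09: sporting goods → 7.5% → £8.18175
Greeting card £5.02: general merchandise → 7.25% → £0.36395
Umbrella £35.07: general merchandise → 7.25% → £2.542575
Subtotal = £583.02; unrounded tax = £47.355625 → £47.36; total due = £630.38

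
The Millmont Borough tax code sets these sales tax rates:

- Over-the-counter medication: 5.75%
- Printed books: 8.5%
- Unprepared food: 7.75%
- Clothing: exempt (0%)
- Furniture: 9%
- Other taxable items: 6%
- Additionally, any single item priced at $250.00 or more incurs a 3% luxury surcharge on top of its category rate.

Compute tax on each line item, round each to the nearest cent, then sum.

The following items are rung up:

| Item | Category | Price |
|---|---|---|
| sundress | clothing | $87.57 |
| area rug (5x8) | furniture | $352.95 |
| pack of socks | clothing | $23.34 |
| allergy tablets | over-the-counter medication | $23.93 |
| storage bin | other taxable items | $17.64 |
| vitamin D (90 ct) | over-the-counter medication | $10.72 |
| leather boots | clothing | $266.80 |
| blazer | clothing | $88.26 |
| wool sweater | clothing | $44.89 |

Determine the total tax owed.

Sundress $87.57: clothing → 0% → $0.00
Area rug (5x8) $352.95: furniture → 9% + 3% surcharge = 12% → $42.35
Pack of socks $23.34: clothing → 0% → $0.00
Allergy tablets $23.93: over-the-counter medication → 5.75% → $1.38
Storage bin $17.64: other taxable items → 6% → $1.06
Vitamin D (90 ct) $10.72: over-the-counter medication → 5.75% → $0.62
Leather boots $266.80: clothing → 0% + 3% surcharge = 3% → $8.00
Blazer $88.26: clothing → 0% → $0.00
Wool sweater $44.89: clothing → 0% → $0.00
Total tax = $42.35 + $1.38 + $1.06 + $0.62 + $8.00 = $53.41

$53.41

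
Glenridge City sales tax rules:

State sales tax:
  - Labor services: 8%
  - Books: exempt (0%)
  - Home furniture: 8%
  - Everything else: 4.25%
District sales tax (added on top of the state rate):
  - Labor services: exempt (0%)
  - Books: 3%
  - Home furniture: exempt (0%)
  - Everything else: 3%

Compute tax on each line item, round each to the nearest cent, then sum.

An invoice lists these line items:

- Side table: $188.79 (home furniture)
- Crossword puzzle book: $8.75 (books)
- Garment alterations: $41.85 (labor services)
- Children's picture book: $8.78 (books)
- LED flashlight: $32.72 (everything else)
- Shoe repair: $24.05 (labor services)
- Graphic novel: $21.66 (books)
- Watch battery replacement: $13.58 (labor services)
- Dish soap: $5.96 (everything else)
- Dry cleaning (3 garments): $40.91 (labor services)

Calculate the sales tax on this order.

Side table $188.79: home furniture → 8% + 0% district = 8% → $15.10
Crossword puzzle book $8.75: books → 0% + 3% district = 3% → $0.26
Garment alterations $41.85: labor services → 8% + 0% district = 8% → $3.35
Children's picture book $8.78: books → 0% + 3% district = 3% → $0.26
LED flashlight $32.72: everything else → 4.25% + 3% district = 7.25% → $2.37
Shoe repair $24.05: labor services → 8% + 0% district = 8% → $1.92
Graphic novel $21.66: books → 0% + 3% district = 3% → $0.65
Watch battery replacement $13.58: labor services → 8% + 0% district = 8% → $1.09
Dish soap $5.96: everything else → 4.25% + 3% district = 7.25% → $0.43
Dry cleaning (3 garments) $40.91: labor services → 8% + 0% district = 8% → $3.27
Total tax = $15.10 + $0.26 + $3.35 + $0.26 + $2.37 + $1.92 + $0.65 + $1.09 + $0.43 + $3.27 = $28.70

$28.70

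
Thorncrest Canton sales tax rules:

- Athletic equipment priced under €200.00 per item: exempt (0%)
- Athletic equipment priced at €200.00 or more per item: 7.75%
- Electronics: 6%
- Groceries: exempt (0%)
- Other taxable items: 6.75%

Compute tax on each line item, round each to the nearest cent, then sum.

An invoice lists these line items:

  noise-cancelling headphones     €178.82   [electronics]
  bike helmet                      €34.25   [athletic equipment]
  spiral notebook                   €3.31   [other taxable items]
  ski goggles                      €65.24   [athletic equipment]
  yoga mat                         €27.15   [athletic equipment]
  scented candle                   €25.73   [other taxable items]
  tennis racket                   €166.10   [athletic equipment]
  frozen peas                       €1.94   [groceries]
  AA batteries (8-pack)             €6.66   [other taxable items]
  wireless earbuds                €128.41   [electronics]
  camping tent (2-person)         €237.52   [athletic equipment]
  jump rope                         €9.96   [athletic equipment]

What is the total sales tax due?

Noise-cancelling headphones €178.82: electronics → 6% → €10.73
Bike helmet €34.25: athletic equipment, under €200.00 → 0% → €0.00
Spiral notebook €3.31: other taxable items → 6.75% → €0.22
Ski goggles €65.24: athletic equipment, under €200.00 → 0% → €0.00
Yoga mat €27.15: athletic equipment, under €200.00 → 0% → €0.00
Scented candle €25.73: other taxable items → 6.75% → €1.74
Tennis racket €166.10: athletic equipment, under €200.00 → 0% → €0.00
Frozen peas €1.94: groceries → 0% → €0.00
AA batteries (8-pack) €6.66: other taxable items → 6.75% → €0.45
Wireless earbuds €128.41: electronics → 6% → €7.70
Camping tent (2-person) €237.52: athletic equipment, €200.00 or more → 7.75% → €18.41
Jump rope €9.96: athletic equipment, under €200.00 → 0% → €0.00
Total tax = €10.73 + €0.22 + €1.74 + €0.45 + €7.70 + €18.41 = €39.25

€39.25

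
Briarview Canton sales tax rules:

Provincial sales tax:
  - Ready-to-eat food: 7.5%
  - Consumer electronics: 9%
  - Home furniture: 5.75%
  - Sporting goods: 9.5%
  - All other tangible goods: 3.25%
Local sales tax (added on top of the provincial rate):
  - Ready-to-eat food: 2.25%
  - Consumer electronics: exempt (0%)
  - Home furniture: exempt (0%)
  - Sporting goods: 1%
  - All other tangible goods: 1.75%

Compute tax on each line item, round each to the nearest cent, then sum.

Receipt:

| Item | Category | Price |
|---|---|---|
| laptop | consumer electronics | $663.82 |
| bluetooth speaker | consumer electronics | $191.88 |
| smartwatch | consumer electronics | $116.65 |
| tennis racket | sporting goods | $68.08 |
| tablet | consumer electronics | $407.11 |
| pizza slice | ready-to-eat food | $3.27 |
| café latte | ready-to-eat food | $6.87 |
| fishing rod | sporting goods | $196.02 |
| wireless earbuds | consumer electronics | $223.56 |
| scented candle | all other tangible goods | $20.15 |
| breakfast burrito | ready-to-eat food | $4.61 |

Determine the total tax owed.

$174.45

Laptop $663.82: consumer electronics → 9% + 0% local = 9% → $59.74
Bluetooth speaker $191.88: consumer electronics → 9% + 0% local = 9% → $17.27
Smartwatch $116.65: consumer electronics → 9% + 0% local = 9% → $10.50
Tennis racket $68.08: sporting goods → 9.5% + 1% local = 10.5% → $7.15
Tablet $407.11: consumer electronics → 9% + 0% local = 9% → $36.64
Pizza slice $3.27: ready-to-eat food → 7.5% + 2.25% local = 9.75% → $0.32
Café latte $6.87: ready-to-eat food → 7.5% + 2.25% local = 9.75% → $0.67
Fishing rod $196.02: sporting goods → 9.5% + 1% local = 10.5% → $20.58
Wireless earbuds $223.56: consumer electronics → 9% + 0% local = 9% → $20.12
Scented candle $20.15: all other tangible goods → 3.25% + 1.75% local = 5% → $1.01
Breakfast burrito $4.61: ready-to-eat food → 7.5% + 2.25% local = 9.75% → $0.45
Total tax = $59.74 + $17.27 + $10.50 + $7.15 + $36.64 + $0.32 + $0.67 + $20.58 + $20.12 + $1.01 + $0.45 = $174.45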